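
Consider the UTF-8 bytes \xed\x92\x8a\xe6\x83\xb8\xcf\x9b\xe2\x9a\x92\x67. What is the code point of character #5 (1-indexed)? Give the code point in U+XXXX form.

U+0067

Offset 0: leading byte 0xED = 11101101 → 3-byte char #1 = ED 92 8A.
Offset 3: leading byte 0xE6 = 11100110 → 3-byte char #2 = E6 83 B8.
Offset 6: leading byte 0xCF = 11001111 → 2-byte char #3 = CF 9B.
Offset 8: leading byte 0xE2 = 11100010 → 3-byte char #4 = E2 9A 92.
Offset 11: leading byte 0x67 = 01100111 → 1-byte char #5 = 67.
Leading byte 0x67 = 01100111 matches 0xxxxxxx → 1-byte sequence.
Byte 1: 0x67 = 01100111, payload 1100111 (7 bits).
Concatenate: 1100111 = 0x67 (7 bits → U+0067).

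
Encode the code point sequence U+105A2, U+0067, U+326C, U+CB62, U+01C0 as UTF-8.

U+105A2: 4-byte form → F0 90 96 A2.
U+0067: 1-byte form → 67.
U+326C: 3-byte form → E3 89 AC.
U+CB62: 3-byte form → EC AD A2.
U+01C0: 2-byte form → C7 80.
Concatenated (13 bytes): F0 90 96 A2 67 E3 89 AC EC AD A2 C7 80.

F0 90 96 A2 67 E3 89 AC EC AD A2 C7 80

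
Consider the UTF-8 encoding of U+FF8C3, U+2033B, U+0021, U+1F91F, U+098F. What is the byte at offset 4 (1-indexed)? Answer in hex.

0x83

1-indexed offset 4 is 0-indexed offset 3.
U+FF8C3 → 4-byte form F3 BF A3 83 at offsets 0–3.
Offset 3 falls in char 1's range; it's byte 4 of F3 BF A3 83 = 0x83.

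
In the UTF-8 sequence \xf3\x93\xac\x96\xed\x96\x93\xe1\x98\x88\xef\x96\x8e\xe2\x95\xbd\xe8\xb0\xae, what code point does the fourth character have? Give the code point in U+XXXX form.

Offset 0: leading byte 0xF3 = 11110011 → 4-byte char #1 = F3 93 AC 96.
Offset 4: leading byte 0xED = 11101101 → 3-byte char #2 = ED 96 93.
Offset 7: leading byte 0xE1 = 11100001 → 3-byte char #3 = E1 98 88.
Offset 10: leading byte 0xEF = 11101111 → 3-byte char #4 = EF 96 8E.
Leading byte 0xEF = 11101111 matches 1110xxxx → 3-byte sequence.
Byte 1: 0xEF = 11101111, payload 1111 (4 bits).
Byte 2: 0x96 = 10010110 (10xxxxxx ✓), payload 010110.
Byte 3: 0x8E = 10001110 (10xxxxxx ✓), payload 001110.
Concatenate: 1111010110001110 = 0xF58E (16 bits → U+F58E).

U+F58E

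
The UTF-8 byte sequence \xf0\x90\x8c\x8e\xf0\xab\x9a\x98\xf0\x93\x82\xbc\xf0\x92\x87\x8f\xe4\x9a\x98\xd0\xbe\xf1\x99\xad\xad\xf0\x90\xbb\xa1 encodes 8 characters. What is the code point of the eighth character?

U+10EE1

Offset 0: leading byte 0xF0 = 11110000 → 4-byte char #1 = F0 90 8C 8E.
Offset 4: leading byte 0xF0 = 11110000 → 4-byte char #2 = F0 AB 9A 98.
Offset 8: leading byte 0xF0 = 11110000 → 4-byte char #3 = F0 93 82 BC.
Offset 12: leading byte 0xF0 = 11110000 → 4-byte char #4 = F0 92 87 8F.
Offset 16: leading byte 0xE4 = 11100100 → 3-byte char #5 = E4 9A 98.
Offset 19: leading byte 0xD0 = 11010000 → 2-byte char #6 = D0 BE.
Offset 21: leading byte 0xF1 = 11110001 → 4-byte char #7 = F1 99 AD AD.
Offset 25: leading byte 0xF0 = 11110000 → 4-byte char #8 = F0 90 BB A1.
Leading byte 0xF0 = 11110000 matches 11110xxx → 4-byte sequence.
Byte 1: 0xF0 = 11110000, payload 000 (3 bits).
Byte 2: 0x90 = 10010000 (10xxxxxx ✓), payload 010000.
Byte 3: 0xBB = 10111011 (10xxxxxx ✓), payload 111011.
Byte 4: 0xA1 = 10100001 (10xxxxxx ✓), payload 100001.
Concatenate: 000010000111011100001 = 0x10EE1 (21 bits → U+10EE1).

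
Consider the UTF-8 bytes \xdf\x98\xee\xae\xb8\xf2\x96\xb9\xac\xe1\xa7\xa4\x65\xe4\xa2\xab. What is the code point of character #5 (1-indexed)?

Offset 0: leading byte 0xDF = 11011111 → 2-byte char #1 = DF 98.
Offset 2: leading byte 0xEE = 11101110 → 3-byte char #2 = EE AE B8.
Offset 5: leading byte 0xF2 = 11110010 → 4-byte char #3 = F2 96 B9 AC.
Offset 9: leading byte 0xE1 = 11100001 → 3-byte char #4 = E1 A7 A4.
Offset 12: leading byte 0x65 = 01100101 → 1-byte char #5 = 65.
Leading byte 0x65 = 01100101 matches 0xxxxxxx → 1-byte sequence.
Byte 1: 0x65 = 01100101, payload 1100101 (7 bits).
Concatenate: 1100101 = 0x65 (7 bits → U+0065).

U+0065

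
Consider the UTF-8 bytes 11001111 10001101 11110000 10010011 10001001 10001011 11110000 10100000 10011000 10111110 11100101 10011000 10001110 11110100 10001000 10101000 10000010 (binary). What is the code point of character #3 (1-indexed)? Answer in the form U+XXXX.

U+2063E

Offset 0: leading byte 0xCF = 11001111 → 2-byte char #1 = CF 8D.
Offset 2: leading byte 0xF0 = 11110000 → 4-byte char #2 = F0 93 89 8B.
Offset 6: leading byte 0xF0 = 11110000 → 4-byte char #3 = F0 A0 98 BE.
Leading byte 0xF0 = 11110000 matches 11110xxx → 4-byte sequence.
Byte 1: 0xF0 = 11110000, payload 000 (3 bits).
Byte 2: 0xA0 = 10100000 (10xxxxxx ✓), payload 100000.
Byte 3: 0x98 = 10011000 (10xxxxxx ✓), payload 011000.
Byte 4: 0xBE = 10111110 (10xxxxxx ✓), payload 111110.
Concatenate: 000100000011000111110 = 0x2063E (21 bits → U+2063E).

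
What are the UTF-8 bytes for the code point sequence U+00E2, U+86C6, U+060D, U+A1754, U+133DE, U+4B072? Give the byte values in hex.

C3 A2 E8 9B 86 D8 8D F2 A1 9D 94 F0 93 8F 9E F1 8B 81 B2

U+00E2: 2-byte form → C3 A2.
U+86C6: 3-byte form → E8 9B 86.
U+060D: 2-byte form → D8 8D.
U+A1754: 4-byte form → F2 A1 9D 94.
U+133DE: 4-byte form → F0 93 8F 9E.
U+4B072: 4-byte form → F1 8B 81 B2.
Concatenated (19 bytes): C3 A2 E8 9B 86 D8 8D F2 A1 9D 94 F0 93 8F 9E F1 8B 81 B2.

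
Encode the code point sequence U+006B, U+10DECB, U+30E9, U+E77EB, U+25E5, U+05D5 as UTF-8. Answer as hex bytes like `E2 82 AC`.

6B F4 8D BB 8B E3 83 A9 F3 A7 9F AB E2 97 A5 D7 95

U+006B: 1-byte form → 6B.
U+10DECB: 4-byte form → F4 8D BB 8B.
U+30E9: 3-byte form → E3 83 A9.
U+E77EB: 4-byte form → F3 A7 9F AB.
U+25E5: 3-byte form → E2 97 A5.
U+05D5: 2-byte form → D7 95.
Concatenated (17 bytes): 6B F4 8D BB 8B E3 83 A9 F3 A7 9F AB E2 97 A5 D7 95.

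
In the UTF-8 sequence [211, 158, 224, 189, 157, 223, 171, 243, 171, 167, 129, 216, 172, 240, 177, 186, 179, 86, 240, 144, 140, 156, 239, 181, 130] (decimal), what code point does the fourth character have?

U+EB9C1

Offset 0: leading byte 0xD3 = 11010011 → 2-byte char #1 = D3 9E.
Offset 2: leading byte 0xE0 = 11100000 → 3-byte char #2 = E0 BD 9D.
Offset 5: leading byte 0xDF = 11011111 → 2-byte char #3 = DF AB.
Offset 7: leading byte 0xF3 = 11110011 → 4-byte char #4 = F3 AB A7 81.
Leading byte 0xF3 = 11110011 matches 11110xxx → 4-byte sequence.
Byte 1: 0xF3 = 11110011, payload 011 (3 bits).
Byte 2: 0xAB = 10101011 (10xxxxxx ✓), payload 101011.
Byte 3: 0xA7 = 10100111 (10xxxxxx ✓), payload 100111.
Byte 4: 0x81 = 10000001 (10xxxxxx ✓), payload 000001.
Concatenate: 011101011100111000001 = 0xEB9C1 (21 bits → U+EB9C1).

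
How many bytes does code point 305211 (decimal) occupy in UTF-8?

4

U+4A83B = 0x4A83B. UTF-8 uses 1 byte below 0x80, 2 below 0x800, 3 below 0x10000, 4 up to 0x10FFFF. 0x4A83B is in U+10000–U+10FFFF → 4 bytes.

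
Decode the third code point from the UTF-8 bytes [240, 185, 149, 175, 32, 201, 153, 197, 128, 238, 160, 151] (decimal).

U+0259

Offset 0: leading byte 0xF0 = 11110000 → 4-byte char #1 = F0 B9 95 AF.
Offset 4: leading byte 0x20 = 00100000 → 1-byte char #2 = 20.
Offset 5: leading byte 0xC9 = 11001001 → 2-byte char #3 = C9 99.
Leading byte 0xC9 = 11001001 matches 110xxxxx → 2-byte sequence.
Byte 1: 0xC9 = 11001001, payload 01001 (5 bits).
Byte 2: 0x99 = 10011001 (10xxxxxx ✓), payload 011001.
Concatenate: 01001011001 = 0x259 (11 bits → U+0259).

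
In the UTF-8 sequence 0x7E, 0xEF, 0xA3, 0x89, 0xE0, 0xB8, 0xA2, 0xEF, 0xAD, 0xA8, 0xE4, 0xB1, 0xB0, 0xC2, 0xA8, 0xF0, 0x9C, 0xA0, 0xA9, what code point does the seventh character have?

Offset 0: leading byte 0x7E = 01111110 → 1-byte char #1 = 7E.
Offset 1: leading byte 0xEF = 11101111 → 3-byte char #2 = EF A3 89.
Offset 4: leading byte 0xE0 = 11100000 → 3-byte char #3 = E0 B8 A2.
Offset 7: leading byte 0xEF = 11101111 → 3-byte char #4 = EF AD A8.
Offset 10: leading byte 0xE4 = 11100100 → 3-byte char #5 = E4 B1 B0.
Offset 13: leading byte 0xC2 = 11000010 → 2-byte char #6 = C2 A8.
Offset 15: leading byte 0xF0 = 11110000 → 4-byte char #7 = F0 9C A0 A9.
Leading byte 0xF0 = 11110000 matches 11110xxx → 4-byte sequence.
Byte 1: 0xF0 = 11110000, payload 000 (3 bits).
Byte 2: 0x9C = 10011100 (10xxxxxx ✓), payload 011100.
Byte 3: 0xA0 = 10100000 (10xxxxxx ✓), payload 100000.
Byte 4: 0xA9 = 10101001 (10xxxxxx ✓), payload 101001.
Concatenate: 000011100100000101001 = 0x1C829 (21 bits → U+1C829).

U+1C829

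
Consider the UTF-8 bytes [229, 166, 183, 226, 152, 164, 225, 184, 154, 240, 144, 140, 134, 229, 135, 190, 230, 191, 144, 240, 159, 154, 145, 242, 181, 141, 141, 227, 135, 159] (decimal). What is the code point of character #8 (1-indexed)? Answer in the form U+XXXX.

U+B534D

Offset 0: leading byte 0xE5 = 11100101 → 3-byte char #1 = E5 A6 B7.
Offset 3: leading byte 0xE2 = 11100010 → 3-byte char #2 = E2 98 A4.
Offset 6: leading byte 0xE1 = 11100001 → 3-byte char #3 = E1 B8 9A.
Offset 9: leading byte 0xF0 = 11110000 → 4-byte char #4 = F0 90 8C 86.
Offset 13: leading byte 0xE5 = 11100101 → 3-byte char #5 = E5 87 BE.
Offset 16: leading byte 0xE6 = 11100110 → 3-byte char #6 = E6 BF 90.
Offset 19: leading byte 0xF0 = 11110000 → 4-byte char #7 = F0 9F 9A 91.
Offset 23: leading byte 0xF2 = 11110010 → 4-byte char #8 = F2 B5 8D 8D.
Leading byte 0xF2 = 11110010 matches 11110xxx → 4-byte sequence.
Byte 1: 0xF2 = 11110010, payload 010 (3 bits).
Byte 2: 0xB5 = 10110101 (10xxxxxx ✓), payload 110101.
Byte 3: 0x8D = 10001101 (10xxxxxx ✓), payload 001101.
Byte 4: 0x8D = 10001101 (10xxxxxx ✓), payload 001101.
Concatenate: 010110101001101001101 = 0xB534D (21 bits → U+B534D).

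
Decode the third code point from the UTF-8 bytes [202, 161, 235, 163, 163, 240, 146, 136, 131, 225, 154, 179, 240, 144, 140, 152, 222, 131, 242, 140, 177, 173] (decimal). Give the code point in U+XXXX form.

U+12203

Offset 0: leading byte 0xCA = 11001010 → 2-byte char #1 = CA A1.
Offset 2: leading byte 0xEB = 11101011 → 3-byte char #2 = EB A3 A3.
Offset 5: leading byte 0xF0 = 11110000 → 4-byte char #3 = F0 92 88 83.
Leading byte 0xF0 = 11110000 matches 11110xxx → 4-byte sequence.
Byte 1: 0xF0 = 11110000, payload 000 (3 bits).
Byte 2: 0x92 = 10010010 (10xxxxxx ✓), payload 010010.
Byte 3: 0x88 = 10001000 (10xxxxxx ✓), payload 001000.
Byte 4: 0x83 = 10000011 (10xxxxxx ✓), payload 000011.
Concatenate: 000010010001000000011 = 0x12203 (21 bits → U+12203).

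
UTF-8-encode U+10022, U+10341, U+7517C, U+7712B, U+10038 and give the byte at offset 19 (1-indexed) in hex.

1-indexed offset 19 is 0-indexed offset 18.
U+10022 → 4-byte form F0 90 80 A2 at offsets 0–3.
U+10341 → 4-byte form F0 90 8D 81 at offsets 4–7.
U+7517C → 4-byte form F1 B5 85 BC at offsets 8–11.
U+7712B → 4-byte form F1 B7 84 AB at offsets 12–15.
U+10038 → 4-byte form F0 90 80 B8 at offsets 16–19.
Offset 18 falls in char 5's range; it's byte 3 of F0 90 80 B8 = 0x80.

0x80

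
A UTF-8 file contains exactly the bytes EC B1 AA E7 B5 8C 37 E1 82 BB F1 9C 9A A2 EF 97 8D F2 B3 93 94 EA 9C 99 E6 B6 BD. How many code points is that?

Byte at offset 0: 0xEC = 11101100 → 3-byte char (#1). Advance 3.
Byte at offset 3: 0xE7 = 11100111 → 3-byte char (#2). Advance 3.
Byte at offset 6: 0x37 = 00110111 → 1-byte char (#3). Advance 1.
Byte at offset 7: 0xE1 = 11100001 → 3-byte char (#4). Advance 3.
Byte at offset 10: 0xF1 = 11110001 → 4-byte char (#5). Advance 4.
Byte at offset 14: 0xEF = 11101111 → 3-byte char (#6). Advance 3.
Byte at offset 17: 0xF2 = 11110010 → 4-byte char (#7). Advance 4.
Byte at offset 21: 0xEA = 11101010 → 3-byte char (#8). Advance 3.
Byte at offset 24: 0xE6 = 11100110 → 3-byte char (#9). Advance 3.
Reached end at offset 27 after 9 code points.

9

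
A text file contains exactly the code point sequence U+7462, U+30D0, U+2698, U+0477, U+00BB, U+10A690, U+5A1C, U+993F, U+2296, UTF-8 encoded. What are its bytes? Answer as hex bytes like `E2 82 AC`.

E7 91 A2 E3 83 90 E2 9A 98 D1 B7 C2 BB F4 8A 9A 90 E5 A8 9C E9 A4 BF E2 8A 96

U+7462: 3-byte form → E7 91 A2.
U+30D0: 3-byte form → E3 83 90.
U+2698: 3-byte form → E2 9A 98.
U+0477: 2-byte form → D1 B7.
U+00BB: 2-byte form → C2 BB.
U+10A690: 4-byte form → F4 8A 9A 90.
U+5A1C: 3-byte form → E5 A8 9C.
U+993F: 3-byte form → E9 A4 BF.
U+2296: 3-byte form → E2 8A 96.
Concatenated (26 bytes): E7 91 A2 E3 83 90 E2 9A 98 D1 B7 C2 BB F4 8A 9A 90 E5 A8 9C E9 A4 BF E2 8A 96.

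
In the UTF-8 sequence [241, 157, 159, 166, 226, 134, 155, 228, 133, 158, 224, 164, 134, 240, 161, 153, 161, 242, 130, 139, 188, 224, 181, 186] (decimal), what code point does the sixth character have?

U+822FC

Offset 0: leading byte 0xF1 = 11110001 → 4-byte char #1 = F1 9D 9F A6.
Offset 4: leading byte 0xE2 = 11100010 → 3-byte char #2 = E2 86 9B.
Offset 7: leading byte 0xE4 = 11100100 → 3-byte char #3 = E4 85 9E.
Offset 10: leading byte 0xE0 = 11100000 → 3-byte char #4 = E0 A4 86.
Offset 13: leading byte 0xF0 = 11110000 → 4-byte char #5 = F0 A1 99 A1.
Offset 17: leading byte 0xF2 = 11110010 → 4-byte char #6 = F2 82 8B BC.
Leading byte 0xF2 = 11110010 matches 11110xxx → 4-byte sequence.
Byte 1: 0xF2 = 11110010, payload 010 (3 bits).
Byte 2: 0x82 = 10000010 (10xxxxxx ✓), payload 000010.
Byte 3: 0x8B = 10001011 (10xxxxxx ✓), payload 001011.
Byte 4: 0xBC = 10111100 (10xxxxxx ✓), payload 111100.
Concatenate: 010000010001011111100 = 0x822FC (21 bits → U+822FC).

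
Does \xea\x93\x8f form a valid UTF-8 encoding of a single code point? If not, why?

valid

Leading byte 0xEA = 11101010 → 3-byte form.
Continuation bytes 0x93=10010011, 0x8F=10001111 all match 10xxxxxx.
Decoded value 0xA4CF is ≥ 0x800 (shortest form) and not a surrogate.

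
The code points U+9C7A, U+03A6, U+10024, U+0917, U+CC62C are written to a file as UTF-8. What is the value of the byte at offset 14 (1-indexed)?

1-indexed offset 14 is 0-indexed offset 13.
U+9C7A → 3-byte form E9 B1 BA at offsets 0–2.
U+03A6 → 2-byte form CE A6 at offsets 3–4.
U+10024 → 4-byte form F0 90 80 A4 at offsets 5–8.
U+0917 → 3-byte form E0 A4 97 at offsets 9–11.
U+CC62C → 4-byte form F3 8C 98 AC at offsets 12–15.
Offset 13 falls in char 5's range; it's byte 2 of F3 8C 98 AC = 0x8C.

0x8C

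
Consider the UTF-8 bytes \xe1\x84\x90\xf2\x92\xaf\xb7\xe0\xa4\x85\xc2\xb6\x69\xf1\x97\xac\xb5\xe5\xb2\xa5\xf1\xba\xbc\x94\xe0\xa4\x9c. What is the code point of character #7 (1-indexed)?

Offset 0: leading byte 0xE1 = 11100001 → 3-byte char #1 = E1 84 90.
Offset 3: leading byte 0xF2 = 11110010 → 4-byte char #2 = F2 92 AF B7.
Offset 7: leading byte 0xE0 = 11100000 → 3-byte char #3 = E0 A4 85.
Offset 10: leading byte 0xC2 = 11000010 → 2-byte char #4 = C2 B6.
Offset 12: leading byte 0x69 = 01101001 → 1-byte char #5 = 69.
Offset 13: leading byte 0xF1 = 11110001 → 4-byte char #6 = F1 97 AC B5.
Offset 17: leading byte 0xE5 = 11100101 → 3-byte char #7 = E5 B2 A5.
Leading byte 0xE5 = 11100101 matches 1110xxxx → 3-byte sequence.
Byte 1: 0xE5 = 11100101, payload 0101 (4 bits).
Byte 2: 0xB2 = 10110010 (10xxxxxx ✓), payload 110010.
Byte 3: 0xA5 = 10100101 (10xxxxxx ✓), payload 100101.
Concatenate: 0101110010100101 = 0x5CA5 (16 bits → U+5CA5).

U+5CA5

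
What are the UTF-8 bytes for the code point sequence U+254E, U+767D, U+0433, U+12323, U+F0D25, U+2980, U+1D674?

E2 95 8E E7 99 BD D0 B3 F0 92 8C A3 F3 B0 B4 A5 E2 A6 80 F0 9D 99 B4

U+254E: 3-byte form → E2 95 8E.
U+767D: 3-byte form → E7 99 BD.
U+0433: 2-byte form → D0 B3.
U+12323: 4-byte form → F0 92 8C A3.
U+F0D25: 4-byte form → F3 B0 B4 A5.
U+2980: 3-byte form → E2 A6 80.
U+1D674: 4-byte form → F0 9D 99 B4.
Concatenated (23 bytes): E2 95 8E E7 99 BD D0 B3 F0 92 8C A3 F3 B0 B4 A5 E2 A6 80 F0 9D 99 B4.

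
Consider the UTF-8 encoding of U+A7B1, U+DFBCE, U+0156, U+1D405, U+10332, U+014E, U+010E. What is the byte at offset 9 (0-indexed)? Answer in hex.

0xF0

U+A7B1 → 3-byte form EA 9E B1 at offsets 0–2.
U+DFBCE → 4-byte form F3 9F AF 8E at offsets 3–6.
U+0156 → 2-byte form C5 96 at offsets 7–8.
U+1D405 → 4-byte form F0 9D 90 85 at offsets 9–12.
Offset 9 falls in char 4's range; it's byte 1 of F0 9D 90 85 = 0xF0.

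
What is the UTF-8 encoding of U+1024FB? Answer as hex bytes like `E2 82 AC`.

F4 82 93 BB

U+1024FB = 0x1024FB = 1058043 decimal. In range U+10000–U+10FFFF → 4-byte form: 11110xxx 10xxxxxx 10xxxxxx 10xxxxxx.
Binary (21 bits): 100000010010011111011.
Split 3+6+6+6: 100 | 000010 | 010011 | 111011.
Byte 1: 11110100 = 0xF4.
Byte 2: 10000010 = 0x82.
Byte 3: 10010011 = 0x93.
Byte 4: 10111011 = 0xBB.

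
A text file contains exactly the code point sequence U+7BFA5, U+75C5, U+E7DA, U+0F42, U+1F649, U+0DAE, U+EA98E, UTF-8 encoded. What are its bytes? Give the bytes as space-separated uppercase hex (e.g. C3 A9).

F1 BB BE A5 E7 97 85 EE 9F 9A E0 BD 82 F0 9F 99 89 E0 B6 AE F3 AA A6 8E

U+7BFA5: 4-byte form → F1 BB BE A5.
U+75C5: 3-byte form → E7 97 85.
U+E7DA: 3-byte form → EE 9F 9A.
U+0F42: 3-byte form → E0 BD 82.
U+1F649: 4-byte form → F0 9F 99 89.
U+0DAE: 3-byte form → E0 B6 AE.
U+EA98E: 4-byte form → F3 AA A6 8E.
Concatenated (24 bytes): F1 BB BE A5 E7 97 85 EE 9F 9A E0 BD 82 F0 9F 99 89 E0 B6 AE F3 AA A6 8E.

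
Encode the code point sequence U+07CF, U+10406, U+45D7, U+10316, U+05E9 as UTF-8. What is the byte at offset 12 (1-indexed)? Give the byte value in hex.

0x8C

1-indexed offset 12 is 0-indexed offset 11.
U+07CF → 2-byte form DF 8F at offsets 0–1.
U+10406 → 4-byte form F0 90 90 86 at offsets 2–5.
U+45D7 → 3-byte form E4 97 97 at offsets 6–8.
U+10316 → 4-byte form F0 90 8C 96 at offsets 9–12.
Offset 11 falls in char 4's range; it's byte 3 of F0 90 8C 96 = 0x8C.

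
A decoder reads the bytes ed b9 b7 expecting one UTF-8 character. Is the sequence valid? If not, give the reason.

invalid (encodes a surrogate (U+D800–U+DFFF))

Structurally a 3-byte sequence; payload = 0xDE77.
But 0xDE77 is in U+D800–U+DFFF, the surrogate range. Surrogates are not Unicode scalar values and are forbidden in UTF-8.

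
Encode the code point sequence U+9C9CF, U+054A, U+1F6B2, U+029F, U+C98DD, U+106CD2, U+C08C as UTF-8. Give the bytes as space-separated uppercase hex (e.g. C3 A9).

U+9C9CF: 4-byte form → F2 9C A7 8F.
U+054A: 2-byte form → D5 8A.
U+1F6B2: 4-byte form → F0 9F 9A B2.
U+029F: 2-byte form → CA 9F.
U+C98DD: 4-byte form → F3 89 A3 9D.
U+106CD2: 4-byte form → F4 86 B3 92.
U+C08C: 3-byte form → EC 82 8C.
Concatenated (23 bytes): F2 9C A7 8F D5 8A F0 9F 9A B2 CA 9F F3 89 A3 9D F4 86 B3 92 EC 82 8C.

F2 9C A7 8F D5 8A F0 9F 9A B2 CA 9F F3 89 A3 9D F4 86 B3 92 EC 82 8C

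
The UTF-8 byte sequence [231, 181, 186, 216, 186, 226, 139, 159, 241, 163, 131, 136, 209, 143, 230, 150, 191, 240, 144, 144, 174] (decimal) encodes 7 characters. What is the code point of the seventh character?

Offset 0: leading byte 0xE7 = 11100111 → 3-byte char #1 = E7 B5 BA.
Offset 3: leading byte 0xD8 = 11011000 → 2-byte char #2 = D8 BA.
Offset 5: leading byte 0xE2 = 11100010 → 3-byte char #3 = E2 8B 9F.
Offset 8: leading byte 0xF1 = 11110001 → 4-byte char #4 = F1 A3 83 88.
Offset 12: leading byte 0xD1 = 11010001 → 2-byte char #5 = D1 8F.
Offset 14: leading byte 0xE6 = 11100110 → 3-byte char #6 = E6 96 BF.
Offset 17: leading byte 0xF0 = 11110000 → 4-byte char #7 = F0 90 90 AE.
Leading byte 0xF0 = 11110000 matches 11110xxx → 4-byte sequence.
Byte 1: 0xF0 = 11110000, payload 000 (3 bits).
Byte 2: 0x90 = 10010000 (10xxxxxx ✓), payload 010000.
Byte 3: 0x90 = 10010000 (10xxxxxx ✓), payload 010000.
Byte 4: 0xAE = 10101110 (10xxxxxx ✓), payload 101110.
Concatenate: 000010000010000101110 = 0x1042E (21 bits → U+1042E).

U+1042E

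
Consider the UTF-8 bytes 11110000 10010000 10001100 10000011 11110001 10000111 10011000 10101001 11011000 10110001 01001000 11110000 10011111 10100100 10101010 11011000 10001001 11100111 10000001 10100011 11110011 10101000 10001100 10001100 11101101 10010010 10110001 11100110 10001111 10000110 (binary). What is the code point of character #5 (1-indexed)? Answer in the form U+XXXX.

U+1F92A

Offset 0: leading byte 0xF0 = 11110000 → 4-byte char #1 = F0 90 8C 83.
Offset 4: leading byte 0xF1 = 11110001 → 4-byte char #2 = F1 87 98 A9.
Offset 8: leading byte 0xD8 = 11011000 → 2-byte char #3 = D8 B1.
Offset 10: leading byte 0x48 = 01001000 → 1-byte char #4 = 48.
Offset 11: leading byte 0xF0 = 11110000 → 4-byte char #5 = F0 9F A4 AA.
Leading byte 0xF0 = 11110000 matches 11110xxx → 4-byte sequence.
Byte 1: 0xF0 = 11110000, payload 000 (3 bits).
Byte 2: 0x9F = 10011111 (10xxxxxx ✓), payload 011111.
Byte 3: 0xA4 = 10100100 (10xxxxxx ✓), payload 100100.
Byte 4: 0xAA = 10101010 (10xxxxxx ✓), payload 101010.
Concatenate: 000011111100100101010 = 0x1F92A (21 bits → U+1F92A).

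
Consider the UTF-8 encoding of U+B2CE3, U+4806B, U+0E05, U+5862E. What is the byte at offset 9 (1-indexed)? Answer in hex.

0xE0

1-indexed offset 9 is 0-indexed offset 8.
U+B2CE3 → 4-byte form F2 B2 B3 A3 at offsets 0–3.
U+4806B → 4-byte form F1 88 81 AB at offsets 4–7.
U+0E05 → 3-byte form E0 B8 85 at offsets 8–10.
Offset 8 falls in char 3's range; it's byte 1 of E0 B8 85 = 0xE0.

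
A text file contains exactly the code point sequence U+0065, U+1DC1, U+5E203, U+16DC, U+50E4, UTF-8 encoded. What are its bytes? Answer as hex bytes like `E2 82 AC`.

U+0065: 1-byte form → 65.
U+1DC1: 3-byte form → E1 B7 81.
U+5E203: 4-byte form → F1 9E 88 83.
U+16DC: 3-byte form → E1 9B 9C.
U+50E4: 3-byte form → E5 83 A4.
Concatenated (14 bytes): 65 E1 B7 81 F1 9E 88 83 E1 9B 9C E5 83 A4.

65 E1 B7 81 F1 9E 88 83 E1 9B 9C E5 83 A4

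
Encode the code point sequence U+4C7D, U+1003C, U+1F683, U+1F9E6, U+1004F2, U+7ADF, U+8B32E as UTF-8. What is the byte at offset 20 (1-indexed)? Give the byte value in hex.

0xE7

1-indexed offset 20 is 0-indexed offset 19.
U+4C7D → 3-byte form E4 B1 BD at offsets 0–2.
U+1003C → 4-byte form F0 90 80 BC at offsets 3–6.
U+1F683 → 4-byte form F0 9F 9A 83 at offsets 7–10.
U+1F9E6 → 4-byte form F0 9F A7 A6 at offsets 11–14.
U+1004F2 → 4-byte form F4 80 93 B2 at offsets 15–18.
U+7ADF → 3-byte form E7 AB 9F at offsets 19–21.
Offset 19 falls in char 6's range; it's byte 1 of E7 AB 9F = 0xE7.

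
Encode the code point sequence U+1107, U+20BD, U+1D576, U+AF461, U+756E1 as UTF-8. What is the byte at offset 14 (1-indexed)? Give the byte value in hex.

0xA1

1-indexed offset 14 is 0-indexed offset 13.
U+1107 → 3-byte form E1 84 87 at offsets 0–2.
U+20BD → 3-byte form E2 82 BD at offsets 3–5.
U+1D576 → 4-byte form F0 9D 95 B6 at offsets 6–9.
U+AF461 → 4-byte form F2 AF 91 A1 at offsets 10–13.
Offset 13 falls in char 4's range; it's byte 4 of F2 AF 91 A1 = 0xA1.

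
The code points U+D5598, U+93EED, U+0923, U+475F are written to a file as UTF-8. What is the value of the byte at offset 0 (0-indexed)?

0xF3

U+D5598 → 4-byte form F3 95 96 98 at offsets 0–3.
Offset 0 falls in char 1's range; it's byte 1 of F3 95 96 98 = 0xF3.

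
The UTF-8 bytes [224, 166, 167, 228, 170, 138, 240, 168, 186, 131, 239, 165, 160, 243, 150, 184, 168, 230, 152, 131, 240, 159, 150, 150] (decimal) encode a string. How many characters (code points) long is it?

Byte at offset 0: 0xE0 = 11100000 → 3-byte char (#1). Advance 3.
Byte at offset 3: 0xE4 = 11100100 → 3-byte char (#2). Advance 3.
Byte at offset 6: 0xF0 = 11110000 → 4-byte char (#3). Advance 4.
Byte at offset 10: 0xEF = 11101111 → 3-byte char (#4). Advance 3.
Byte at offset 13: 0xF3 = 11110011 → 4-byte char (#5). Advance 4.
Byte at offset 17: 0xE6 = 11100110 → 3-byte char (#6). Advance 3.
Byte at offset 20: 0xF0 = 11110000 → 4-byte char (#7). Advance 4.
Reached end at offset 24 after 7 code points.

7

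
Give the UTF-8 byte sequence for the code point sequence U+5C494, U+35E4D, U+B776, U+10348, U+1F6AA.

U+5C494: 4-byte form → F1 9C 92 94.
U+35E4D: 4-byte form → F0 B5 B9 8D.
U+B776: 3-byte form → EB 9D B6.
U+10348: 4-byte form → F0 90 8D 88.
U+1F6AA: 4-byte form → F0 9F 9A AA.
Concatenated (19 bytes): F1 9C 92 94 F0 B5 B9 8D EB 9D B6 F0 90 8D 88 F0 9F 9A AA.

F1 9C 92 94 F0 B5 B9 8D EB 9D B6 F0 90 8D 88 F0 9F 9A AA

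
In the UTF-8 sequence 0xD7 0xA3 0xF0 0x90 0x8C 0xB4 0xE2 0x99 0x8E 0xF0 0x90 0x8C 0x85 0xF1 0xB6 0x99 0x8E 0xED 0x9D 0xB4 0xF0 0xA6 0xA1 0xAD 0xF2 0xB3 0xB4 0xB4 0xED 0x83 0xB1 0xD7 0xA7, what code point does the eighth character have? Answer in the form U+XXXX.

U+B3D34

Offset 0: leading byte 0xD7 = 11010111 → 2-byte char #1 = D7 A3.
Offset 2: leading byte 0xF0 = 11110000 → 4-byte char #2 = F0 90 8C B4.
Offset 6: leading byte 0xE2 = 11100010 → 3-byte char #3 = E2 99 8E.
Offset 9: leading byte 0xF0 = 11110000 → 4-byte char #4 = F0 90 8C 85.
Offset 13: leading byte 0xF1 = 11110001 → 4-byte char #5 = F1 B6 99 8E.
Offset 17: leading byte 0xED = 11101101 → 3-byte char #6 = ED 9D B4.
Offset 20: leading byte 0xF0 = 11110000 → 4-byte char #7 = F0 A6 A1 AD.
Offset 24: leading byte 0xF2 = 11110010 → 4-byte char #8 = F2 B3 B4 B4.
Leading byte 0xF2 = 11110010 matches 11110xxx → 4-byte sequence.
Byte 1: 0xF2 = 11110010, payload 010 (3 bits).
Byte 2: 0xB3 = 10110011 (10xxxxxx ✓), payload 110011.
Byte 3: 0xB4 = 10110100 (10xxxxxx ✓), payload 110100.
Byte 4: 0xB4 = 10110100 (10xxxxxx ✓), payload 110100.
Concatenate: 010110011110100110100 = 0xB3D34 (21 bits → U+B3D34).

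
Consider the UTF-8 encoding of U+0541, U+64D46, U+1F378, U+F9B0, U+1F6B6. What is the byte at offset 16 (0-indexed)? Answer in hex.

U+0541 → 2-byte form D5 81 at offsets 0–1.
U+64D46 → 4-byte form F1 A4 B5 86 at offsets 2–5.
U+1F378 → 4-byte form F0 9F 8D B8 at offsets 6–9.
U+F9B0 → 3-byte form EF A6 B0 at offsets 10–12.
U+1F6B6 → 4-byte form F0 9F 9A B6 at offsets 13–16.
Offset 16 falls in char 5's range; it's byte 4 of F0 9F 9A B6 = 0xB6.

0xB6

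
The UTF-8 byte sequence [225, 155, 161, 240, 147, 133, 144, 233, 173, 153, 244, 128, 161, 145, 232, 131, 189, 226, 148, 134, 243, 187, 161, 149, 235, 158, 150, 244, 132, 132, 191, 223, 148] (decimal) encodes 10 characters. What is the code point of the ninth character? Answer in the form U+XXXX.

Offset 0: leading byte 0xE1 = 11100001 → 3-byte char #1 = E1 9B A1.
Offset 3: leading byte 0xF0 = 11110000 → 4-byte char #2 = F0 93 85 90.
Offset 7: leading byte 0xE9 = 11101001 → 3-byte char #3 = E9 AD 99.
Offset 10: leading byte 0xF4 = 11110100 → 4-byte char #4 = F4 80 A1 91.
Offset 14: leading byte 0xE8 = 11101000 → 3-byte char #5 = E8 83 BD.
Offset 17: leading byte 0xE2 = 11100010 → 3-byte char #6 = E2 94 86.
Offset 20: leading byte 0xF3 = 11110011 → 4-byte char #7 = F3 BB A1 95.
Offset 24: leading byte 0xEB = 11101011 → 3-byte char #8 = EB 9E 96.
Offset 27: leading byte 0xF4 = 11110100 → 4-byte char #9 = F4 84 84 BF.
Leading byte 0xF4 = 11110100 matches 11110xxx → 4-byte sequence.
Byte 1: 0xF4 = 11110100, payload 100 (3 bits).
Byte 2: 0x84 = 10000100 (10xxxxxx ✓), payload 000100.
Byte 3: 0x84 = 10000100 (10xxxxxx ✓), payload 000100.
Byte 4: 0xBF = 10111111 (10xxxxxx ✓), payload 111111.
Concatenate: 100000100000100111111 = 0x10413F (21 bits → U+10413F).

U+10413F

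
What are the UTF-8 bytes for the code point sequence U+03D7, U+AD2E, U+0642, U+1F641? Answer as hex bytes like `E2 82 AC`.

CF 97 EA B4 AE D9 82 F0 9F 99 81

U+03D7: 2-byte form → CF 97.
U+AD2E: 3-byte form → EA B4 AE.
U+0642: 2-byte form → D9 82.
U+1F641: 4-byte form → F0 9F 99 81.
Concatenated (11 bytes): CF 97 EA B4 AE D9 82 F0 9F 99 81.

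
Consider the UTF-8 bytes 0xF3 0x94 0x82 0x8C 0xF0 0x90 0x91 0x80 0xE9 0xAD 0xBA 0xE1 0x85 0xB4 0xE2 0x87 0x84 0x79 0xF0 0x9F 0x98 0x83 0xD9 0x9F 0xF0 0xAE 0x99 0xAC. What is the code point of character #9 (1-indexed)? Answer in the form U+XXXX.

Offset 0: leading byte 0xF3 = 11110011 → 4-byte char #1 = F3 94 82 8C.
Offset 4: leading byte 0xF0 = 11110000 → 4-byte char #2 = F0 90 91 80.
Offset 8: leading byte 0xE9 = 11101001 → 3-byte char #3 = E9 AD BA.
Offset 11: leading byte 0xE1 = 11100001 → 3-byte char #4 = E1 85 B4.
Offset 14: leading byte 0xE2 = 11100010 → 3-byte char #5 = E2 87 84.
Offset 17: leading byte 0x79 = 01111001 → 1-byte char #6 = 79.
Offset 18: leading byte 0xF0 = 11110000 → 4-byte char #7 = F0 9F 98 83.
Offset 22: leading byte 0xD9 = 11011001 → 2-byte char #8 = D9 9F.
Offset 24: leading byte 0xF0 = 11110000 → 4-byte char #9 = F0 AE 99 AC.
Leading byte 0xF0 = 11110000 matches 11110xxx → 4-byte sequence.
Byte 1: 0xF0 = 11110000, payload 000 (3 bits).
Byte 2: 0xAE = 10101110 (10xxxxxx ✓), payload 101110.
Byte 3: 0x99 = 10011001 (10xxxxxx ✓), payload 011001.
Byte 4: 0xAC = 10101100 (10xxxxxx ✓), payload 101100.
Concatenate: 000101110011001101100 = 0x2E66C (21 bits → U+2E66C).

U+2E66C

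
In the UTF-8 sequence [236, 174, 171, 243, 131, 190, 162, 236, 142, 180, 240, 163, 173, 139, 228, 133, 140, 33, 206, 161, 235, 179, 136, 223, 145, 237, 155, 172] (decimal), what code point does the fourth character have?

U+23B4B

Offset 0: leading byte 0xEC = 11101100 → 3-byte char #1 = EC AE AB.
Offset 3: leading byte 0xF3 = 11110011 → 4-byte char #2 = F3 83 BE A2.
Offset 7: leading byte 0xEC = 11101100 → 3-byte char #3 = EC 8E B4.
Offset 10: leading byte 0xF0 = 11110000 → 4-byte char #4 = F0 A3 AD 8B.
Leading byte 0xF0 = 11110000 matches 11110xxx → 4-byte sequence.
Byte 1: 0xF0 = 11110000, payload 000 (3 bits).
Byte 2: 0xA3 = 10100011 (10xxxxxx ✓), payload 100011.
Byte 3: 0xAD = 10101101 (10xxxxxx ✓), payload 101101.
Byte 4: 0x8B = 10001011 (10xxxxxx ✓), payload 001011.
Concatenate: 000100011101101001011 = 0x23B4B (21 bits → U+23B4B).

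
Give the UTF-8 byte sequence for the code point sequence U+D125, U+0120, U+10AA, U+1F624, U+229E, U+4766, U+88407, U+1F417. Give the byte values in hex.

U+D125: 3-byte form → ED 84 A5.
U+0120: 2-byte form → C4 A0.
U+10AA: 3-byte form → E1 82 AA.
U+1F624: 4-byte form → F0 9F 98 A4.
U+229E: 3-byte form → E2 8A 9E.
U+4766: 3-byte form → E4 9D A6.
U+88407: 4-byte form → F2 88 90 87.
U+1F417: 4-byte form → F0 9F 90 97.
Concatenated (26 bytes): ED 84 A5 C4 A0 E1 82 AA F0 9F 98 A4 E2 8A 9E E4 9D A6 F2 88 90 87 F0 9F 90 97.

ED 84 A5 C4 A0 E1 82 AA F0 9F 98 A4 E2 8A 9E E4 9D A6 F2 88 90 87 F0 9F 90 97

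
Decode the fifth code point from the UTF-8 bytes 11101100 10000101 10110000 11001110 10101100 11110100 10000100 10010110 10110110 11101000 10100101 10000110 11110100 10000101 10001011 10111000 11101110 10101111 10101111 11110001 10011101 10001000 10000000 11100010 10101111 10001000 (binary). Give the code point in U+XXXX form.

Offset 0: leading byte 0xEC = 11101100 → 3-byte char #1 = EC 85 B0.
Offset 3: leading byte 0xCE = 11001110 → 2-byte char #2 = CE AC.
Offset 5: leading byte 0xF4 = 11110100 → 4-byte char #3 = F4 84 96 B6.
Offset 9: leading byte 0xE8 = 11101000 → 3-byte char #4 = E8 A5 86.
Offset 12: leading byte 0xF4 = 11110100 → 4-byte char #5 = F4 85 8B B8.
Leading byte 0xF4 = 11110100 matches 11110xxx → 4-byte sequence.
Byte 1: 0xF4 = 11110100, payload 100 (3 bits).
Byte 2: 0x85 = 10000101 (10xxxxxx ✓), payload 000101.
Byte 3: 0x8B = 10001011 (10xxxxxx ✓), payload 001011.
Byte 4: 0xB8 = 10111000 (10xxxxxx ✓), payload 111000.
Concatenate: 100000101001011111000 = 0x1052F8 (21 bits → U+1052F8).

U+1052F8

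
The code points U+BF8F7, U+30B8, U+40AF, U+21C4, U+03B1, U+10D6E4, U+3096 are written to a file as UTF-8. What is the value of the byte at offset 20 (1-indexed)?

0xE3

1-indexed offset 20 is 0-indexed offset 19.
U+BF8F7 → 4-byte form F2 BF A3 B7 at offsets 0–3.
U+30B8 → 3-byte form E3 82 B8 at offsets 4–6.
U+40AF → 3-byte form E4 82 AF at offsets 7–9.
U+21C4 → 3-byte form E2 87 84 at offsets 10–12.
U+03B1 → 2-byte form CE B1 at offsets 13–14.
U+10D6E4 → 4-byte form F4 8D 9B A4 at offsets 15–18.
U+3096 → 3-byte form E3 82 96 at offsets 19–21.
Offset 19 falls in char 7's range; it's byte 1 of E3 82 96 = 0xE3.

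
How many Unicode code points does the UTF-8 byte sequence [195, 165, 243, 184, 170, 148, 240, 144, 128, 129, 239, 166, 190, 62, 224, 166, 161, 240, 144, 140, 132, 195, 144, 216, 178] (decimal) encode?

Byte at offset 0: 0xC3 = 11000011 → 2-byte char (#1). Advance 2.
Byte at offset 2: 0xF3 = 11110011 → 4-byte char (#2). Advance 4.
Byte at offset 6: 0xF0 = 11110000 → 4-byte char (#3). Advance 4.
Byte at offset 10: 0xEF = 11101111 → 3-byte char (#4). Advance 3.
Byte at offset 13: 0x3E = 00111110 → 1-byte char (#5). Advance 1.
Byte at offset 14: 0xE0 = 11100000 → 3-byte char (#6). Advance 3.
Byte at offset 17: 0xF0 = 11110000 → 4-byte char (#7). Advance 4.
Byte at offset 21: 0xC3 = 11000011 → 2-byte char (#8). Advance 2.
Byte at offset 23: 0xD8 = 11011000 → 2-byte char (#9). Advance 2.
Reached end at offset 25 after 9 code points.

9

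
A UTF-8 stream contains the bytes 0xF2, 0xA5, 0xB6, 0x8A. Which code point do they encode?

U+A5D8A

Leading byte 0xF2 = 11110010 matches 11110xxx → 4-byte sequence.
Byte 1: 0xF2 = 11110010, payload 010 (3 bits).
Byte 2: 0xA5 = 10100101 (10xxxxxx ✓), payload 100101.
Byte 3: 0xB6 = 10110110 (10xxxxxx ✓), payload 110110.
Byte 4: 0x8A = 10001010 (10xxxxxx ✓), payload 001010.
Concatenate: 010100101110110001010 = 0xA5D8A (21 bits → U+A5D8A).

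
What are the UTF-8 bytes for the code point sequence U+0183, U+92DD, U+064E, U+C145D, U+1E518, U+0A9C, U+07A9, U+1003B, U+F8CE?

C6 83 E9 8B 9D D9 8E F3 81 91 9D F0 9E 94 98 E0 AA 9C DE A9 F0 90 80 BB EF A3 8E

U+0183: 2-byte form → C6 83.
U+92DD: 3-byte form → E9 8B 9D.
U+064E: 2-byte form → D9 8E.
U+C145D: 4-byte form → F3 81 91 9D.
U+1E518: 4-byte form → F0 9E 94 98.
U+0A9C: 3-byte form → E0 AA 9C.
U+07A9: 2-byte form → DE A9.
U+1003B: 4-byte form → F0 90 80 BB.
U+F8CE: 3-byte form → EF A3 8E.
Concatenated (27 bytes): C6 83 E9 8B 9D D9 8E F3 81 91 9D F0 9E 94 98 E0 AA 9C DE A9 F0 90 80 BB EF A3 8E.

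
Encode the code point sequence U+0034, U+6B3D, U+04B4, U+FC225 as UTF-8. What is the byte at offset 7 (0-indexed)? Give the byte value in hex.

0xBC

U+0034 → 1-byte form 34 at offsets 0–0.
U+6B3D → 3-byte form E6 AC BD at offsets 1–3.
U+04B4 → 2-byte form D2 B4 at offsets 4–5.
U+FC225 → 4-byte form F3 BC 88 A5 at offsets 6–9.
Offset 7 falls in char 4's range; it's byte 2 of F3 BC 88 A5 = 0xBC.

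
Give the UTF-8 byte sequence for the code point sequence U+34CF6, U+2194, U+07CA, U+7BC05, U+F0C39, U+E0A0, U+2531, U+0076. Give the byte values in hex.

F0 B4 B3 B6 E2 86 94 DF 8A F1 BB B0 85 F3 B0 B0 B9 EE 82 A0 E2 94 B1 76

U+34CF6: 4-byte form → F0 B4 B3 B6.
U+2194: 3-byte form → E2 86 94.
U+07CA: 2-byte form → DF 8A.
U+7BC05: 4-byte form → F1 BB B0 85.
U+F0C39: 4-byte form → F3 B0 B0 B9.
U+E0A0: 3-byte form → EE 82 A0.
U+2531: 3-byte form → E2 94 B1.
U+0076: 1-byte form → 76.
Concatenated (24 bytes): F0 B4 B3 B6 E2 86 94 DF 8A F1 BB B0 85 F3 B0 B0 B9 EE 82 A0 E2 94 B1 76.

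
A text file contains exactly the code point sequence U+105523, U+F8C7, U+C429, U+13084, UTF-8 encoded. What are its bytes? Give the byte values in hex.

F4 85 94 A3 EF A3 87 EC 90 A9 F0 93 82 84

U+105523: 4-byte form → F4 85 94 A3.
U+F8C7: 3-byte form → EF A3 87.
U+C429: 3-byte form → EC 90 A9.
U+13084: 4-byte form → F0 93 82 84.
Concatenated (14 bytes): F4 85 94 A3 EF A3 87 EC 90 A9 F0 93 82 84.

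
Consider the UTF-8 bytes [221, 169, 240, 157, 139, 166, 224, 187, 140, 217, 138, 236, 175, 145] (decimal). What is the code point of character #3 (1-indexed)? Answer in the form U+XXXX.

U+0ECC

Offset 0: leading byte 0xDD = 11011101 → 2-byte char #1 = DD A9.
Offset 2: leading byte 0xF0 = 11110000 → 4-byte char #2 = F0 9D 8B A6.
Offset 6: leading byte 0xE0 = 11100000 → 3-byte char #3 = E0 BB 8C.
Leading byte 0xE0 = 11100000 matches 1110xxxx → 3-byte sequence.
Byte 1: 0xE0 = 11100000, payload 0000 (4 bits).
Byte 2: 0xBB = 10111011 (10xxxxxx ✓), payload 111011.
Byte 3: 0x8C = 10001100 (10xxxxxx ✓), payload 001100.
Concatenate: 0000111011001100 = 0xECC (16 bits → U+0ECC).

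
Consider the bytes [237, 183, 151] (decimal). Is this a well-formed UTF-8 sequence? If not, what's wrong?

invalid (encodes a surrogate (U+D800–U+DFFF))

Structurally a 3-byte sequence; payload = 0xDDD7.
But 0xDDD7 is in U+D800–U+DFFF, the surrogate range. Surrogates are not Unicode scalar values and are forbidden in UTF-8.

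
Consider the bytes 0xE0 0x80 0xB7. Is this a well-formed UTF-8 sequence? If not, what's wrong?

Leading byte 0xE0 = 11100000 → 3-byte form.
Continuation bytes all match 10xxxxxx. Payload decodes to 0x37.
But 0x37 < 0x800, the minimum for a 3-byte sequence — this is an overlong encoding.

invalid (overlong encoding)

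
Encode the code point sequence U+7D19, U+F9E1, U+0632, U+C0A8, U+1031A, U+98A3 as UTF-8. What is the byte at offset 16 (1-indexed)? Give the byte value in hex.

1-indexed offset 16 is 0-indexed offset 15.
U+7D19 → 3-byte form E7 B4 99 at offsets 0–2.
U+F9E1 → 3-byte form EF A7 A1 at offsets 3–5.
U+0632 → 2-byte form D8 B2 at offsets 6–7.
U+C0A8 → 3-byte form EC 82 A8 at offsets 8–10.
U+1031A → 4-byte form F0 90 8C 9A at offsets 11–14.
U+98A3 → 3-byte form E9 A2 A3 at offsets 15–17.
Offset 15 falls in char 6's range; it's byte 1 of E9 A2 A3 = 0xE9.

0xE9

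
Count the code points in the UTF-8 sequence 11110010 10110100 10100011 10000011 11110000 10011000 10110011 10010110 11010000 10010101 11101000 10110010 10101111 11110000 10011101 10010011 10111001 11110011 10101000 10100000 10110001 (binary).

Byte at offset 0: 0xF2 = 11110010 → 4-byte char (#1). Advance 4.
Byte at offset 4: 0xF0 = 11110000 → 4-byte char (#2). Advance 4.
Byte at offset 8: 0xD0 = 11010000 → 2-byte char (#3). Advance 2.
Byte at offset 10: 0xE8 = 11101000 → 3-byte char (#4). Advance 3.
Byte at offset 13: 0xF0 = 11110000 → 4-byte char (#5). Advance 4.
Byte at offset 17: 0xF3 = 11110011 → 4-byte char (#6). Advance 4.
Reached end at offset 21 after 6 code points.

6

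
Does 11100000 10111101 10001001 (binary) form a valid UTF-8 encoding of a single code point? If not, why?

Leading byte 0xE0 = 11100000 → 3-byte form.
Continuation bytes 0xBD=10111101, 0x89=10001001 all match 10xxxxxx.
Decoded value 0xF49 is ≥ 0x800 (shortest form) and not a surrogate.

valid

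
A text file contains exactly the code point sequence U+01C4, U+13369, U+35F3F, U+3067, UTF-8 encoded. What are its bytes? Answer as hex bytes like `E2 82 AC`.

C7 84 F0 93 8D A9 F0 B5 BC BF E3 81 A7

U+01C4: 2-byte form → C7 84.
U+13369: 4-byte form → F0 93 8D A9.
U+35F3F: 4-byte form → F0 B5 BC BF.
U+3067: 3-byte form → E3 81 A7.
Concatenated (13 bytes): C7 84 F0 93 8D A9 F0 B5 BC BF E3 81 A7.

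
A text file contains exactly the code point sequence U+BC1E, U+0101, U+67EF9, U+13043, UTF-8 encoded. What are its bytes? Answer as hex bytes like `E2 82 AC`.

EB B0 9E C4 81 F1 A7 BB B9 F0 93 81 83

U+BC1E: 3-byte form → EB B0 9E.
U+0101: 2-byte form → C4 81.
U+67EF9: 4-byte form → F1 A7 BB B9.
U+13043: 4-byte form → F0 93 81 83.
Concatenated (13 bytes): EB B0 9E C4 81 F1 A7 BB B9 F0 93 81 83.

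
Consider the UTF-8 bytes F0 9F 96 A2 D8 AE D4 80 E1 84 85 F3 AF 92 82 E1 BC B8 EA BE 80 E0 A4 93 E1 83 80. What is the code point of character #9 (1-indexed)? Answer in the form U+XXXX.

U+10C0

Offset 0: leading byte 0xF0 = 11110000 → 4-byte char #1 = F0 9F 96 A2.
Offset 4: leading byte 0xD8 = 11011000 → 2-byte char #2 = D8 AE.
Offset 6: leading byte 0xD4 = 11010100 → 2-byte char #3 = D4 80.
Offset 8: leading byte 0xE1 = 11100001 → 3-byte char #4 = E1 84 85.
Offset 11: leading byte 0xF3 = 11110011 → 4-byte char #5 = F3 AF 92 82.
Offset 15: leading byte 0xE1 = 11100001 → 3-byte char #6 = E1 BC B8.
Offset 18: leading byte 0xEA = 11101010 → 3-byte char #7 = EA BE 80.
Offset 21: leading byte 0xE0 = 11100000 → 3-byte char #8 = E0 A4 93.
Offset 24: leading byte 0xE1 = 11100001 → 3-byte char #9 = E1 83 80.
Leading byte 0xE1 = 11100001 matches 1110xxxx → 3-byte sequence.
Byte 1: 0xE1 = 11100001, payload 0001 (4 bits).
Byte 2: 0x83 = 10000011 (10xxxxxx ✓), payload 000011.
Byte 3: 0x80 = 10000000 (10xxxxxx ✓), payload 000000.
Concatenate: 0001000011000000 = 0x10C0 (16 bits → U+10C0).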